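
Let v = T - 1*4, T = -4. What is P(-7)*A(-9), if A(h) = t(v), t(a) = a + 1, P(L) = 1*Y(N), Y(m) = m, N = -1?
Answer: 7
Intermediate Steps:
v = -8 (v = -4 - 1*4 = -4 - 4 = -8)
P(L) = -1 (P(L) = 1*(-1) = -1)
t(a) = 1 + a
A(h) = -7 (A(h) = 1 - 8 = -7)
P(-7)*A(-9) = -1*(-7) = 7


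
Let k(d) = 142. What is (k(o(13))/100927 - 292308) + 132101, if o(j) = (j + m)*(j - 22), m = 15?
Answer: -16169211747/100927 ≈ -1.6021e+5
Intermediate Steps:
o(j) = (-22 + j)*(15 + j) (o(j) = (j + 15)*(j - 22) = (15 + j)*(-22 + j) = (-22 + j)*(15 + j))
(k(o(13))/100927 - 292308) + 132101 = (142/100927 - 292308) + 132101 = -29501769374/100927 + 132101 = -16169211747/100927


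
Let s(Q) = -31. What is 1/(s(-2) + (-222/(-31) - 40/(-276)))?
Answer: -2139/50681 ≈ -0.042205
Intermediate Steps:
1/(s(-2) + (-222/(-31) - 40/(-276))) = 1/(-31 + (-222/(-31) - 40/(-276))) = 1/(-31 + (-222*(-1/31) - 40*(-1/276))) = 1/(-31 + (222/31 + 10/69)) = 1/(-31 + 15628/2139) = 1/(-50681/2139) = -2139/50681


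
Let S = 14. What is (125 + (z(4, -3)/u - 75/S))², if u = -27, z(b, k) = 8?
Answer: 2035182769/142884 ≈ 14244.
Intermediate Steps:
(125 + (z(4, -3)/u - 75/S))² = (125 + (8/(-27) - 75/14))² = (125 + (8*(-1/27) - 75*1/14))² = (125 + (-8/27 - 75/14))² = (125 - 2137/378)² = (45113/378)² = 2035182769/142884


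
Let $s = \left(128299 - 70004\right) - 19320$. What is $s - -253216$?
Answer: $292191$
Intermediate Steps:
$s = 38975$ ($s = 58295 - 19320 = 38975$)
$s - -253216 = 38975 - -253216 = 38975 + 253216 = 292191$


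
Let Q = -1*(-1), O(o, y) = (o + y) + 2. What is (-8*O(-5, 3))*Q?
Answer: 0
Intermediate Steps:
O(o, y) = 2 + o + y
Q = 1
(-8*O(-5, 3))*Q = -8*(2 - 5 + 3)*1 = -8*0*1 = 0*1 = 0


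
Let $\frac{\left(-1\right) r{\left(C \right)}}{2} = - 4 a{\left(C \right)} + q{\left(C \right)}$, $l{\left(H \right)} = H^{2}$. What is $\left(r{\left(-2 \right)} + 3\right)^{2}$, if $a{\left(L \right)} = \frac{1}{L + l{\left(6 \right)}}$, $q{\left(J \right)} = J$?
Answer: $\frac{15129}{289} \approx 52.349$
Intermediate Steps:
$a{\left(L \right)} = \frac{1}{36 + L}$ ($a{\left(L \right)} = \frac{1}{L + 6^{2}} = \frac{1}{L + 36} = \frac{1}{36 + L}$)
$r{\left(C \right)} = - 2 C + \frac{8}{36 + C}$ ($r{\left(C \right)} = - 2 \left(- \frac{4}{36 + C} + C\right) = - 2 \left(C - \frac{4}{36 + C}\right) = - 2 C + \frac{8}{36 + C}$)
$\left(r{\left(-2 \right)} + 3\right)^{2} = \left(\frac{2 \left(4 - - 2 \left(36 - 2\right)\right)}{36 - 2} + 3\right)^{2} = \left(\frac{2 \left(4 - \left(-2\right) 34\right)}{34} + 3\right)^{2} = \left(2 \cdot \frac{1}{34} \left(4 + 68\right) + 3\right)^{2} = \left(2 \cdot \frac{1}{34} \cdot 72 + 3\right)^{2} = \left(\frac{72}{17} + 3\right)^{2} = \left(\frac{123}{17}\right)^{2} = \frac{15129}{289}$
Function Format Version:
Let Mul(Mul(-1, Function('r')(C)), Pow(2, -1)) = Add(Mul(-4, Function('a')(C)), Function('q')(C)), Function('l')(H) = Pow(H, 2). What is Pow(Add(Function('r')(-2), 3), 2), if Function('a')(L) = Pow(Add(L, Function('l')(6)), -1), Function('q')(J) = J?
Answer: Rational(15129, 289) ≈ 52.349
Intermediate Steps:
Function('a')(L) = Pow(Add(36, L), -1) (Function('a')(L) = Pow(Add(L, Pow(6, 2)), -1) = Pow(Add(L, 36), -1) = Pow(Add(36, L), -1))
Function('r')(C) = Add(Mul(-2, C), Mul(8, Pow(Add(36, C), -1))) (Function('r')(C) = Mul(-2, Add(Mul(-4, Pow(Add(36, C), -1)), C)) = Mul(-2, Add(C, Mul(-4, Pow(Add(36, C), -1)))) = Add(Mul(-2, C), Mul(8, Pow(Add(36, C), -1))))
Pow(Add(Function('r')(-2), 3), 2) = Pow(Add(Mul(2, Pow(Add(36, -2), -1), Add(4, Mul(-1, -2, Add(36, -2)))), 3), 2) = Pow(Add(Mul(2, Pow(34, -1), Add(4, Mul(-1, -2, 34))), 3), 2) = Pow(Add(Mul(2, Rational(1, 34), Add(4, 68)), 3), 2) = Pow(Add(Mul(2, Rational(1, 34), 72), 3), 2) = Pow(Add(Rational(72, 17), 3), 2) = Pow(Rational(123, 17), 2) = Rational(15129, 289)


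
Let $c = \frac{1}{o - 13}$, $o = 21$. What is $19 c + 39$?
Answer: $\frac{331}{8} \approx 41.375$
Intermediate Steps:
$c = \frac{1}{8}$ ($c = \frac{1}{21 - 13} = \frac{1}{8} \approx 0.125$)
$19 c + 39 = 19 \cdot \frac{1}{8} + 39 = \frac{19}{8} + 39 = \frac{331}{8}$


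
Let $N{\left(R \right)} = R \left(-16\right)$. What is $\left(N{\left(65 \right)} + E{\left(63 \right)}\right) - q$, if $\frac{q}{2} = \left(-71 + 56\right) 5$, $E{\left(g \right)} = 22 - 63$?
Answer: $-931$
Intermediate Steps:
$N{\left(R \right)} = - 16 R$
$E{\left(g \right)} = -41$ ($E{\left(g \right)} = 22 - 63 = -41$)
$q = -150$ ($q = 2 \left(-71 + 56\right) 5 = 2 \left(\left(-15\right) 5\right) = 2 \left(-75\right) = -150$)
$\left(N{\left(65 \right)} + E{\left(63 \right)}\right) - q = \left(\left(-16\right) 65 - 41\right) - -150 = \left(-1040 - 41\right) + 150 = -1081 + 150 = -931$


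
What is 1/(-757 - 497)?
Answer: -1/1254 ≈ -0.00079745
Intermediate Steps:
1/(-757 - 497) = 1/(-1254) = -1/1254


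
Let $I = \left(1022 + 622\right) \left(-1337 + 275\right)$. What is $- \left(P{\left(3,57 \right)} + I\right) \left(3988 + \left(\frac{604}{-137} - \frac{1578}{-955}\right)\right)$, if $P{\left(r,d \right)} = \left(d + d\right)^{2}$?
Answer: $\frac{903566940782472}{130835} \approx 6.9062 \cdot 10^{9}$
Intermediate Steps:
$P{\left(r,d \right)} = 4 d^{2}$ ($P{\left(r,d \right)} = \left(2 d\right)^{2} = 4 d^{2}$)
$I = -1745928$ ($I = 1644 \left(-1062\right) = -1745928$)
$- \left(P{\left(3,57 \right)} + I\right) \left(3988 + \left(\frac{604}{-137} - \frac{1578}{-955}\right)\right) = - \left(4 \cdot 57^{2} - 1745928\right) \left(3988 + \left(\frac{604}{-137} - \frac{1578}{-955}\right)\right) = - \left(4 \cdot 3249 - 1745928\right) \left(3988 + \left(604 \left(- \frac{1}{137}\right) - - \frac{1578}{955}\right)\right) = - \left(12996 - 1745928\right) \left(3988 + \left(- \frac{604}{137} + \frac{1578}{955}\right)\right) = - \left(-1732932\right) \left(3988 - \frac{360634}{130835}\right) = - \frac{\left(-1732932\right) 521409346}{130835} = \left(-1\right) \left(- \frac{903566940782472}{130835}\right) = \frac{903566940782472}{130835}$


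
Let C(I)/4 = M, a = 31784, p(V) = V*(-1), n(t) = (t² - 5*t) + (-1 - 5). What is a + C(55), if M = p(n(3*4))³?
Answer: -1866424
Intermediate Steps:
n(t) = -6 + t² - 5*t (n(t) = (t² - 5*t) - 6 = -6 + t² - 5*t)
p(V) = -V
M = -474552 (M = (-(-6 + (3*4)² - 15*4))³ = (-(-6 + 12² - 5*12))³ = (-(-6 + 144 - 60))³ = (-1*78)³ = (-78)³ = -474552)
C(I) = -1898208 (C(I) = 4*(-474552) = -1898208)
a + C(55) = 31784 - 1898208 = -1866424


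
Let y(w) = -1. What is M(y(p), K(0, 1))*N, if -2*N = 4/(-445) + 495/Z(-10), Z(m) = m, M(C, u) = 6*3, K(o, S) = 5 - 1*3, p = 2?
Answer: 396567/890 ≈ 445.58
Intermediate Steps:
K(o, S) = 2 (K(o, S) = 5 - 3 = 2)
M(C, u) = 18
N = 44063/1780 (N = -(4/(-445) + 495/(-10))/2 = -(4*(-1/445) + 495*(-⅒))/2 = -(-4/445 - 99/2)/2 = -½*(-44063/890) = 44063/1780 ≈ 24.754)
M(y(p), K(0, 1))*N = 18*(44063/1780) = 396567/890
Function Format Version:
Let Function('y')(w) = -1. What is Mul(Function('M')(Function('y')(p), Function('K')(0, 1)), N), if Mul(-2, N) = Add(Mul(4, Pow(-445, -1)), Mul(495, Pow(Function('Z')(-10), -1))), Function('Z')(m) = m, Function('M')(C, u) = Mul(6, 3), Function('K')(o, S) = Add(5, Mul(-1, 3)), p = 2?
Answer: Rational(396567, 890) ≈ 445.58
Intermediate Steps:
Function('K')(o, S) = 2 (Function('K')(o, S) = Add(5, -3) = 2)
Function('M')(C, u) = 18
N = Rational(44063, 1780) (N = Mul(Rational(-1, 2), Add(Mul(4, Pow(-445, -1)), Mul(495, Pow(-10, -1)))) = Mul(Rational(-1, 2), Add(Mul(4, Rational(-1, 445)), Mul(495, Rational(-1, 10)))) = Mul(Rational(-1, 2), Add(Rational(-4, 445), Rational(-99, 2))) = Mul(Rational(-1, 2), Rational(-44063, 890)) = Rational(44063, 1780) ≈ 24.754)
Mul(Function('M')(Function('y')(p), Function('K')(0, 1)), N) = Mul(18, Rational(44063, 1780)) = Rational(396567, 890)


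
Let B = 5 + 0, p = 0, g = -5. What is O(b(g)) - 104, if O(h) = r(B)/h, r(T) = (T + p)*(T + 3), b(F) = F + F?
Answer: -108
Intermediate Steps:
B = 5
b(F) = 2*F
r(T) = T*(3 + T) (r(T) = (T + 0)*(T + 3) = T*(3 + T))
O(h) = 40/h (O(h) = (5*(3 + 5))/h = (5*8)/h = 40/h)
O(b(g)) - 104 = 40/((2*(-5))) - 104 = 40/(-10) - 104 = 40*(-1/10) - 104 = -4 - 104 = -108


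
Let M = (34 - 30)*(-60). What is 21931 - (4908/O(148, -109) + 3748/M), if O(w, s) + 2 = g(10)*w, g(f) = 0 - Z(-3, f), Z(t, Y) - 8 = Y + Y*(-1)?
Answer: 781007861/35580 ≈ 21951.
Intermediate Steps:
Z(t, Y) = 8 (Z(t, Y) = 8 + (Y + Y*(-1)) = 8 + (Y - Y) = 8 + 0 = 8)
g(f) = -8 (g(f) = 0 - 1*8 = 0 - 8 = -8)
O(w, s) = -2 - 8*w
M = -240 (M = 4*(-60) = -240)
21931 - (4908/O(148, -109) + 3748/M) = 21931 - (4908/(-2 - 8*148) + 3748/(-240)) = 21931 - (4908/(-2 - 1184) + 3748*(-1/240)) = 21931 - (4908/(-1186) - 937/60) = 21931 - (4908*(-1/1186) - 937/60) = 21931 - (-2454/593 - 937/60) = 21931 - 1*(-702881/35580) = 21931 + 702881/35580 = 781007861/35580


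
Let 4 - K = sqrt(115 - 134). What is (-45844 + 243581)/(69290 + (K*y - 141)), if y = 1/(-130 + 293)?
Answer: 363286456760121/127042000806700 + 32231131*I*sqrt(19)/127042000806700 ≈ 2.8596 + 1.1059e-6*I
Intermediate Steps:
y = 1/163 ≈ 0.0061350
K = 4 - I*sqrt(19) (K = 4 - sqrt(115 - 134) = 4 - sqrt(-19) = 4 - I*sqrt(19) ≈ 4.0 - 4.3589*I)
(-45844 + 243581)/(69290 + (K*y - 141)) = (-45844 + 243581)/(69290 + ((4 - I*sqrt(19))*(1/163) - 141)) = 197737/(69290 + ((4/163 - I*sqrt(19)/163) - 141)) = 197737/(69290 + (-22979/163 - I*sqrt(19)/163)) = 197737/(11271291/163 - I*sqrt(19)/163)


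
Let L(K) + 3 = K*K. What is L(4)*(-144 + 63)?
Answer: -1053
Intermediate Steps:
L(K) = -3 + K² (L(K) = -3 + K*K = -3 + K²)
L(4)*(-144 + 63) = (-3 + 4²)*(-144 + 63) = (-3 + 16)*(-81) = 13*(-81) = -1053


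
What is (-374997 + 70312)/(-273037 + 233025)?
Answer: 304685/40012 ≈ 7.6148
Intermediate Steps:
(-374997 + 70312)/(-273037 + 233025) = -304685/(-40012) = -304685*(-1/40012) = 304685/40012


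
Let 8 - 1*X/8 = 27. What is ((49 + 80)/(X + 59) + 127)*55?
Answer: 214170/31 ≈ 6908.7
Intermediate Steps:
X = -152 (X = 64 - 8*27 = 64 - 216 = -152)
((49 + 80)/(X + 59) + 127)*55 = ((49 + 80)/(-152 + 59) + 127)*55 = (129/(-93) + 127)*55 = (129*(-1/93) + 127)*55 = (-43/31 + 127)*55 = (3894/31)*55 = 214170/31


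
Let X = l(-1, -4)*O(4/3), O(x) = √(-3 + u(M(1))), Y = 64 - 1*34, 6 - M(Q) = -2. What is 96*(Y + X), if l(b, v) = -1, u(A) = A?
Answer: 2880 - 96*√5 ≈ 2665.3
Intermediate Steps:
M(Q) = 8 (M(Q) = 6 - 1*(-2) = 6 + 2 = 8)
Y = 30 (Y = 64 - 34 = 30)
O(x) = √5 (O(x) = √(-3 + 8) = √5)
X = -√5 ≈ -2.2361
96*(Y + X) = 96*(30 - √5) = 2880 - 96*√5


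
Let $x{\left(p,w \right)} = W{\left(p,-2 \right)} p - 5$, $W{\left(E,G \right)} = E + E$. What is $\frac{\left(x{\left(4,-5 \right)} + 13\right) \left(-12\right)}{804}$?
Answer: $- \frac{40}{67} \approx -0.59702$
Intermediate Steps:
$W{\left(E,G \right)} = 2 E$
$x{\left(p,w \right)} = -5 + 2 p^{2}$ ($x{\left(p,w \right)} = 2 p p - 5 = 2 p^{2} - 5 = -5 + 2 p^{2}$)
$\frac{\left(x{\left(4,-5 \right)} + 13\right) \left(-12\right)}{804} = \frac{\left(\left(-5 + 2 \cdot 4^{2}\right) + 13\right) \left(-12\right)}{804} = \left(\left(-5 + 2 \cdot 16\right) + 13\right) \left(-12\right) \frac{1}{804} = \left(\left(-5 + 32\right) + 13\right) \left(-12\right) \frac{1}{804} = \left(27 + 13\right) \left(-12\right) \frac{1}{804} = 40 \left(-12\right) \frac{1}{804} = \left(-480\right) \frac{1}{804} = - \frac{40}{67}$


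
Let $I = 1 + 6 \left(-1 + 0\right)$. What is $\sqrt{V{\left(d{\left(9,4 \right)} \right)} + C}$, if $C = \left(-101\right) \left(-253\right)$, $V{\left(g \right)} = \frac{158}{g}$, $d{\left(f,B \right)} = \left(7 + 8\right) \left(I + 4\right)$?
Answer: $\frac{\sqrt{5747055}}{15} \approx 159.82$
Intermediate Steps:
$I = -5$ ($I = 1 + 6 \left(-1\right) = 1 - 6 = -5$)
$d{\left(f,B \right)} = -15$ ($d{\left(f,B \right)} = \left(7 + 8\right) \left(-5 + 4\right) = 15 \left(-1\right) = -15$)
$C = 25553$
$\sqrt{V{\left(d{\left(9,4 \right)} \right)} + C} = \sqrt{\frac{158}{-15} + 25553} = \sqrt{158 \left(- \frac{1}{15}\right) + 25553} = \sqrt{- \frac{158}{15} + 25553} = \sqrt{\frac{383137}{15}} = \frac{\sqrt{5747055}}{15}$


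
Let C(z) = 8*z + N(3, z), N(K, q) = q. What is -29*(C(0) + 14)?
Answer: -406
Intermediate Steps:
C(z) = 9*z (C(z) = 8*z + z = 9*z)
-29*(C(0) + 14) = -29*(9*0 + 14) = -29*(0 + 14) = -29*14 = -406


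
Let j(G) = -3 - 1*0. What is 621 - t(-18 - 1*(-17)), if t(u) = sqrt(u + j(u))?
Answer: 621 - 2*I ≈ 621.0 - 2.0*I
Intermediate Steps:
j(G) = -3 (j(G) = -3 + 0 = -3)
t(u) = sqrt(-3 + u) (t(u) = sqrt(u - 3) = sqrt(-3 + u))
621 - t(-18 - 1*(-17)) = 621 - sqrt(-3 + (-18 - 1*(-17))) = 621 - sqrt(-3 + (-18 + 17)) = 621 - sqrt(-3 - 1) = 621 - sqrt(-4) = 621 - 2*I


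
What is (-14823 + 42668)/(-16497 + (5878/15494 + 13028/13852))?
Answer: -747021789545/442543813181 ≈ -1.6880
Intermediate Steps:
(-14823 + 42668)/(-16497 + (5878/15494 + 13028/13852)) = 27845/(-16497 + (5878*(1/15494) + 13028*(1/13852))) = 27845/(-16497 + (2939/7747 + 3257/3463)) = 27845/(-16497 + 35409736/26827861) = 27845/(-442543813181/26827861) = 27845*(-26827861/442543813181) = -747021789545/442543813181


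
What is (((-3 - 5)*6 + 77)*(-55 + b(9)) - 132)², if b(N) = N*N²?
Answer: 376903396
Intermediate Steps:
b(N) = N³
(((-3 - 5)*6 + 77)*(-55 + b(9)) - 132)² = (((-3 - 5)*6 + 77)*(-55 + 9³) - 132)² = ((-8*6 + 77)*(-55 + 729) - 132)² = ((-48 + 77)*674 - 132)² = (29*674 - 132)² = (19546 - 132)² = 19414² = 376903396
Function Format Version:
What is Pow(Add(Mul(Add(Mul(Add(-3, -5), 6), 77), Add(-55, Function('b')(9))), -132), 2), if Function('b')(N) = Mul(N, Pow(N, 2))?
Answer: 376903396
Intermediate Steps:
Function('b')(N) = Pow(N, 3)
Pow(Add(Mul(Add(Mul(Add(-3, -5), 6), 77), Add(-55, Function('b')(9))), -132), 2) = Pow(Add(Mul(Add(Mul(Add(-3, -5), 6), 77), Add(-55, Pow(9, 3))), -132), 2) = Pow(Add(Mul(Add(Mul(-8, 6), 77), Add(-55, 729)), -132), 2) = Pow(Add(Mul(Add(-48, 77), 674), -132), 2) = Pow(Add(Mul(29, 674), -132), 2) = Pow(Add(19546, -132), 2) = Pow(19414, 2) = 376903396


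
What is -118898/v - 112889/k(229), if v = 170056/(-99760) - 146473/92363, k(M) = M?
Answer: 1066622528249839/29926972401 ≈ 35641.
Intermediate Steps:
v = -130685469/39716090 (v = 170056*(-1/99760) - 146473*1/92363 = -733/430 - 146473/92363 = -130685469/39716090 ≈ -3.2905)
-118898/v - 112889/k(229) = -118898/(-130685469/39716090) - 112889/229 = -118898*(-39716090/130685469) - 112889*1/229 = 4722163668820/130685469 - 112889/229 = 1066622528249839/29926972401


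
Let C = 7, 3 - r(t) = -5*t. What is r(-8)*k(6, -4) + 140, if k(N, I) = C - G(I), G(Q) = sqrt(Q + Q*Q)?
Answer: -119 + 74*sqrt(3) ≈ 9.1718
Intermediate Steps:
r(t) = 3 + 5*t (r(t) = 3 - (-5)*t = 3 + 5*t)
G(Q) = sqrt(Q + Q**2)
k(N, I) = 7 - sqrt(I*(1 + I))
r(-8)*k(6, -4) + 140 = (3 + 5*(-8))*(7 - sqrt(-4*(1 - 4))) + 140 = (3 - 40)*(7 - sqrt(-4*(-3))) + 140 = -37*(7 - sqrt(12)) + 140 = -37*(7 - 2*sqrt(3)) + 140 = (-259 + 74*sqrt(3)) + 140 = -119 + 74*sqrt(3)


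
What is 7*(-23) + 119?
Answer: -42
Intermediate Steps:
7*(-23) + 119 = -161 + 119 = -42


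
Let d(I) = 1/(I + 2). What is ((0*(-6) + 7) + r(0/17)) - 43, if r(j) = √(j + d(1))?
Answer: -36 + √3/3 ≈ -35.423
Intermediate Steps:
d(I) = 1/(2 + I)
r(j) = √(⅓ + j) (r(j) = √(j + 1/(2 + 1)) = √(j + 1/3) = √(j + ⅓) = √(⅓ + j))
((0*(-6) + 7) + r(0/17)) - 43 = ((0*(-6) + 7) + √(3 + 9*(0/17))/3) - 43 = ((0 + 7) + √(3 + 9*(0*(1/17)))/3) - 43 = (7 + √(3 + 9*0)/3) - 43 = (7 + √(3 + 0)/3) - 43 = (7 + √3/3) - 43 = -36 + √3/3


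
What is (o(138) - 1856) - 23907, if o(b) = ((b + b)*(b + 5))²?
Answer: 1557697261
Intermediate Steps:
o(b) = 4*b²*(5 + b)² (o(b) = ((2*b)*(5 + b))² = (2*b*(5 + b))² = 4*b²*(5 + b)²)
(o(138) - 1856) - 23907 = (4*138²*(5 + 138)² - 1856) - 23907 = (4*19044*143² - 1856) - 23907 = (4*19044*20449 - 1856) - 23907 = (1557723024 - 1856) - 23907 = 1557721168 - 23907 = 1557697261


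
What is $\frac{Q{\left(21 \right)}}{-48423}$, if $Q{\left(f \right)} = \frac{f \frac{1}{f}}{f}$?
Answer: $- \frac{1}{1016883} \approx -9.834 \cdot 10^{-7}$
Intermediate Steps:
$Q{\left(f \right)} = \frac{1}{f}$ ($Q{\left(f \right)} = 1 \frac{1}{f} = \frac{1}{f}$)
$\frac{Q{\left(21 \right)}}{-48423} = \frac{1}{21 \left(-48423\right)} = \frac{1}{21} \left(- \frac{1}{48423}\right) = - \frac{1}{1016883}$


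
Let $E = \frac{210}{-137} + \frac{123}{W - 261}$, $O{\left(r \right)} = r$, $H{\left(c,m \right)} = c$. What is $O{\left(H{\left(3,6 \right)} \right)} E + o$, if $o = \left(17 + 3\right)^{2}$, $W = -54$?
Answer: $\frac{1890333}{4795} \approx 394.23$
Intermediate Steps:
$E = - \frac{27667}{14385}$ ($E = \frac{210}{-137} + \frac{123}{-54 - 261} = 210 \left(- \frac{1}{137}\right) + \frac{123}{-54 - 261} = - \frac{210}{137} + \frac{123}{-315} = - \frac{210}{137} + 123 \left(- \frac{1}{315}\right) = - \frac{210}{137} - \frac{41}{105} = - \frac{27667}{14385} \approx -1.9233$)
$o = 400$ ($o = 20^{2} = 400$)
$O{\left(H{\left(3,6 \right)} \right)} E + o = 3 \left(- \frac{27667}{14385}\right) + 400 = - \frac{27667}{4795} + 400 = \frac{1890333}{4795}$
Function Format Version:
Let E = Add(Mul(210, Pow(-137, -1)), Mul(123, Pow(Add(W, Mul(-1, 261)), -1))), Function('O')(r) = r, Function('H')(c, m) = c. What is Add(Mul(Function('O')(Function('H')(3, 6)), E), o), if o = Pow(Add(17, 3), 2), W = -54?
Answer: Rational(1890333, 4795) ≈ 394.23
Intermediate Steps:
E = Rational(-27667, 14385) (E = Add(Mul(210, Pow(-137, -1)), Mul(123, Pow(Add(-54, Mul(-1, 261)), -1))) = Add(Mul(210, Rational(-1, 137)), Mul(123, Pow(Add(-54, -261), -1))) = Add(Rational(-210, 137), Mul(123, Pow(-315, -1))) = Add(Rational(-210, 137), Mul(123, Rational(-1, 315))) = Add(Rational(-210, 137), Rational(-41, 105)) = Rational(-27667, 14385) ≈ -1.9233)
o = 400 (o = Pow(20, 2) = 400)
Add(Mul(Function('O')(Function('H')(3, 6)), E), o) = Add(Mul(3, Rational(-27667, 14385)), 400) = Add(Rational(-27667, 4795), 400) = Rational(1890333, 4795)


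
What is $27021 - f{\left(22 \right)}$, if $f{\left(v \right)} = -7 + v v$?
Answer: $26544$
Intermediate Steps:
$f{\left(v \right)} = -7 + v^{2}$
$27021 - f{\left(22 \right)} = 27021 - \left(-7 + 22^{2}\right) = 27021 - \left(-7 + 484\right) = 27021 - 477 = 26544$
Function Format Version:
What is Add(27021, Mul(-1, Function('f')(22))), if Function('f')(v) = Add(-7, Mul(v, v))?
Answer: 26544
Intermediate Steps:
Function('f')(v) = Add(-7, Pow(v, 2))
Add(27021, Mul(-1, Function('f')(22))) = Add(27021, Mul(-1, Add(-7, Pow(22, 2)))) = Add(27021, Mul(-1, Add(-7, 484))) = Add(27021, Mul(-1, 477)) = Add(27021, -477) = 26544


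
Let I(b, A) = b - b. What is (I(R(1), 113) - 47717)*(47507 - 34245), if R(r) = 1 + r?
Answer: -632822854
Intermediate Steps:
I(b, A) = 0
(I(R(1), 113) - 47717)*(47507 - 34245) = (0 - 47717)*(47507 - 34245) = -47717*13262 = -632822854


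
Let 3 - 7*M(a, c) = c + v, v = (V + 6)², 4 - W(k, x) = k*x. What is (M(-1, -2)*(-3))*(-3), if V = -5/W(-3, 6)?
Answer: -123381/3388 ≈ -36.417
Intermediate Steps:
W(k, x) = 4 - k*x
V = -5/22 (V = -5/(4 - 1*(-3)*6) = -5/(4 + 18) = -5/22 ≈ -0.22727)
v = 16129/484 (v = (-5/22 + 6)² = (127/22)² = 16129/484 ≈ 33.324)
M(a, c) = -14677/3388 - c/7 (M(a, c) = 3/7 - (c + 16129/484)/7 = 3/7 - (16129/484 + c)/7 = 3/7 + (-16129/3388 - c/7) = -14677/3388 - c/7)
(M(-1, -2)*(-3))*(-3) = ((-14677/3388 - ⅐*(-2))*(-3))*(-3) = ((-14677/3388 + 2/7)*(-3))*(-3) = -13709/3388*(-3)*(-3) = (41127/3388)*(-3) = -123381/3388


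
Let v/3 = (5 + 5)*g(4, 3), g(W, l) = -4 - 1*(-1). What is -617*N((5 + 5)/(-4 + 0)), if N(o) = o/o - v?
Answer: -56147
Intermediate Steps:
g(W, l) = -3 (g(W, l) = -4 + 1 = -3)
v = -90 (v = 3*((5 + 5)*(-3)) = 3*(10*(-3)) = 3*(-30) = -90)
N(o) = 91 (N(o) = o/o - 1*(-90) = 1 + 90 = 91)
-617*N((5 + 5)/(-4 + 0)) = -617*91 = -56147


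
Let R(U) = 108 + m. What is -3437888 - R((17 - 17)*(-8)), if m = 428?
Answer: -3438424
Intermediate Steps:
R(U) = 536 (R(U) = 108 + 428 = 536)
-3437888 - R((17 - 17)*(-8)) = -3437888 - 1*536 = -3437888 - 536 = -3438424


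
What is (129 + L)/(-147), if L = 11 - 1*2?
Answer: -46/49 ≈ -0.93878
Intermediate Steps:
L = 9 (L = 11 - 2 = 9)
(129 + L)/(-147) = (129 + 9)/(-147) = -1/147*138 = -46/49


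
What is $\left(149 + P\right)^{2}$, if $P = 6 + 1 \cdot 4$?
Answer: $25281$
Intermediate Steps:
$P = 10$ ($P = 6 + 4 = 10$)
$\left(149 + P\right)^{2} = \left(149 + 10\right)^{2} = 159^{2} = 25281$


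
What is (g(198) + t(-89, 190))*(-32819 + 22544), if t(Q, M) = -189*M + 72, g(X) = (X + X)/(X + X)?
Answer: 368225175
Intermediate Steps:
g(X) = 1 (g(X) = (2*X)/((2*X)) = (2*X)*(1/(2*X)) = 1)
t(Q, M) = 72 - 189*M
(g(198) + t(-89, 190))*(-32819 + 22544) = (1 + (72 - 189*190))*(-32819 + 22544) = (1 + (72 - 35910))*(-10275) = (1 - 35838)*(-10275) = -35837*(-10275) = 368225175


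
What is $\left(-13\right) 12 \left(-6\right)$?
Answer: $936$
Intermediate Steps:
$\left(-13\right) 12 \left(-6\right) = \left(-156\right) \left(-6\right) = 936$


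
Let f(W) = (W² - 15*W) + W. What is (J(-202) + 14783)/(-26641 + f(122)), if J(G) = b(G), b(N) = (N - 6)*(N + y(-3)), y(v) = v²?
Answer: -54927/13465 ≈ -4.0792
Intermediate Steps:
b(N) = (-6 + N)*(9 + N) (b(N) = (N - 6)*(N + (-3)²) = (-6 + N)*(N + 9) = (-6 + N)*(9 + N))
J(G) = -54 + G² + 3*G
f(W) = W² - 14*W
(J(-202) + 14783)/(-26641 + f(122)) = ((-54 + (-202)² + 3*(-202)) + 14783)/(-26641 + 122*(-14 + 122)) = ((-54 + 40804 - 606) + 14783)/(-26641 + 122*108) = (40144 + 14783)/(-26641 + 13176) = 54927/(-13465) = 54927*(-1/13465) = -54927/13465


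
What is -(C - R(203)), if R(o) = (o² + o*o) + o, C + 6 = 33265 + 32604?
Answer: 16758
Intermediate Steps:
C = 65863 (C = -6 + (33265 + 32604) = -6 + 65869 = 65863)
R(o) = o + 2*o² (R(o) = (o² + o²) + o = 2*o² + o = o + 2*o²)
-(C - R(203)) = -(65863 - 203*(1 + 2*203)) = -(65863 - 203*(1 + 406)) = -(65863 - 203*407) = -(65863 - 1*82621) = -(65863 - 82621) = -1*(-16758) = 16758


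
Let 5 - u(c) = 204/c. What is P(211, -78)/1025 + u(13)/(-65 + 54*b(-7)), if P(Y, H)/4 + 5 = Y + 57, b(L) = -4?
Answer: 3985431/3744325 ≈ 1.0644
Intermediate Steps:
u(c) = 5 - 204/c
P(Y, H) = 208 + 4*Y (P(Y, H) = -20 + 4*(Y + 57) = -20 + 4*(57 + Y) = -20 + (228 + 4*Y) = 208 + 4*Y)
P(211, -78)/1025 + u(13)/(-65 + 54*b(-7)) = (208 + 4*211)/1025 + (5 - 204/13)/(-65 + 54*(-4)) = (208 + 844)*(1/1025) + (5 - 204*1/13)/(-65 - 216) = 1052*(1/1025) + (5 - 204/13)/(-281) = 1052/1025 - 139/13*(-1/281) = 1052/1025 + 139/3653 = 3985431/3744325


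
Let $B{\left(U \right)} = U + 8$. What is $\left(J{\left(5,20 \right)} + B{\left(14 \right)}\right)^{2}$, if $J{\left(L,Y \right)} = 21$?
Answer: $1849$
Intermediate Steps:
$B{\left(U \right)} = 8 + U$
$\left(J{\left(5,20 \right)} + B{\left(14 \right)}\right)^{2} = \left(21 + \left(8 + 14\right)\right)^{2} = \left(21 + 22\right)^{2} = 43^{2} = 1849$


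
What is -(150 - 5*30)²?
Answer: 0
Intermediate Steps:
-(150 - 5*30)² = -(150 - 150)² = -1*0² = -1*0 = 0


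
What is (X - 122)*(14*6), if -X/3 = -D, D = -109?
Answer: -37716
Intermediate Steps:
X = -327 (X = -(-3)*(-109) = -3*109 = -327)
(X - 122)*(14*6) = (-327 - 122)*(14*6) = -449*84 = -37716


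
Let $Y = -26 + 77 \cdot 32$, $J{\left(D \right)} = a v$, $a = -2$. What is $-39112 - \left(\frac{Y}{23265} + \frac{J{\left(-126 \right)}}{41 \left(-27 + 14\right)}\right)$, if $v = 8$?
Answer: $- \frac{485000054134}{12400245} \approx -39112.0$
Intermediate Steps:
$J{\left(D \right)} = -16$ ($J{\left(D \right)} = \left(-2\right) 8 = -16$)
$Y = 2438$ ($Y = -26 + 2464 = 2438$)
$-39112 - \left(\frac{Y}{23265} + \frac{J{\left(-126 \right)}}{41 \left(-27 + 14\right)}\right) = -39112 - \left(\frac{2438}{23265} - \frac{16}{41 \left(-27 + 14\right)}\right) = -39112 - \left(2438 \cdot \frac{1}{23265} - \frac{16}{41 \left(-13\right)}\right) = -39112 - \left(\frac{2438}{23265} - \frac{16}{-533}\right) = -39112 - \left(\frac{2438}{23265} - - \frac{16}{533}\right) = -39112 - \left(\frac{2438}{23265} + \frac{16}{533}\right) = -39112 - \frac{1671694}{12400245} = - \frac{485000054134}{12400245}$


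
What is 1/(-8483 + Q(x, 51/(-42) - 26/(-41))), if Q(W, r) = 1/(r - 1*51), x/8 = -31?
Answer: -29607/251156755 ≈ -0.00011788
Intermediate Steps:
x = -248 (x = 8*(-31) = -248)
Q(W, r) = 1/(-51 + r) (Q(W, r) = 1/(r - 51) = 1/(-51 + r))
1/(-8483 + Q(x, 51/(-42) - 26/(-41))) = 1/(-8483 + 1/(-51 + (51/(-42) - 26/(-41)))) = 1/(-8483 + 1/(-51 + (51*(-1/42) - 26*(-1/41)))) = 1/(-8483 + 1/(-51 + (-17/14 + 26/41))) = 1/(-8483 + 1/(-51 - 333/574)) = 1/(-8483 + 1/(-29607/574)) = 1/(-8483 - 574/29607) = 1/(-251156755/29607) = -29607/251156755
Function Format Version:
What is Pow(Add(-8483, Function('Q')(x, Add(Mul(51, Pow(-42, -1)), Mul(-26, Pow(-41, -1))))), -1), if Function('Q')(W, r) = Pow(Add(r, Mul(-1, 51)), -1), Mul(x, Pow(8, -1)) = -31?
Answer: Rational(-29607, 251156755) ≈ -0.00011788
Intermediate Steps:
x = -248 (x = Mul(8, -31) = -248)
Function('Q')(W, r) = Pow(Add(-51, r), -1) (Function('Q')(W, r) = Pow(Add(r, -51), -1) = Pow(Add(-51, r), -1))
Pow(Add(-8483, Function('Q')(x, Add(Mul(51, Pow(-42, -1)), Mul(-26, Pow(-41, -1))))), -1) = Pow(Add(-8483, Pow(Add(-51, Add(Mul(51, Pow(-42, -1)), Mul(-26, Pow(-41, -1)))), -1)), -1) = Pow(Add(-8483, Pow(Add(-51, Add(Mul(51, Rational(-1, 42)), Mul(-26, Rational(-1, 41)))), -1)), -1) = Pow(Add(-8483, Pow(Add(-51, Add(Rational(-17, 14), Rational(26, 41))), -1)), -1) = Pow(Add(-8483, Pow(Add(-51, Rational(-333, 574)), -1)), -1) = Pow(Add(-8483, Pow(Rational(-29607, 574), -1)), -1) = Pow(Add(-8483, Rational(-574, 29607)), -1) = Pow(Rational(-251156755, 29607), -1) = Rational(-29607, 251156755)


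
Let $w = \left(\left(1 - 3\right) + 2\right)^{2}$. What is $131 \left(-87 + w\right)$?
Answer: $-11397$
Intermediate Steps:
$w = 0$ ($w = \left(\left(1 - 3\right) + 2\right)^{2} = \left(-2 + 2\right)^{2} = 0^{2} = 0$)
$131 \left(-87 + w\right) = 131 \left(-87 + 0\right) = 131 \left(-87\right) = -11397$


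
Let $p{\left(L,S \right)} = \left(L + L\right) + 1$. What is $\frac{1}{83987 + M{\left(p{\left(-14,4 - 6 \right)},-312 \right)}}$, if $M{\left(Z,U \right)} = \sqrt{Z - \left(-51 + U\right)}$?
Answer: $\frac{83987}{7053815833} - \frac{4 \sqrt{21}}{7053815833} \approx 1.1904 \cdot 10^{-5}$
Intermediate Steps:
$p{\left(L,S \right)} = 1 + 2 L$ ($p{\left(L,S \right)} = 2 L + 1 = 1 + 2 L$)
$M{\left(Z,U \right)} = \sqrt{51 + Z - U}$
$\frac{1}{83987 + M{\left(p{\left(-14,4 - 6 \right)},-312 \right)}} = \frac{1}{83987 + \sqrt{51 + \left(1 + 2 \left(-14\right)\right) - -312}} = \frac{1}{83987 + \sqrt{51 + \left(1 - 28\right) + 312}} = \frac{1}{83987 + \sqrt{51 - 27 + 312}} = \frac{1}{83987 + \sqrt{336}} = \frac{1}{83987 + 4 \sqrt{21}}$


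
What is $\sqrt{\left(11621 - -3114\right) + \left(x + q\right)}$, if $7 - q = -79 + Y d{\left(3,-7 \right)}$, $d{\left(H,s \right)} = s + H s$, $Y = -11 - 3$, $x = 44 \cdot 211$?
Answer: $\sqrt{23713} \approx 153.99$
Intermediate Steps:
$x = 9284$
$Y = -14$
$q = -306$ ($q = 7 - \left(-79 - 14 \left(- 7 \left(1 + 3\right)\right)\right) = 7 - \left(-79 - 14 \left(\left(-7\right) 4\right)\right) = 7 - \left(-79 - -392\right) = 7 - \left(-79 + 392\right) = 7 - 313 = -306$)
$\sqrt{\left(11621 - -3114\right) + \left(x + q\right)} = \sqrt{\left(11621 - -3114\right) + \left(9284 - 306\right)} = \sqrt{\left(11621 + 3114\right) + 8978} = \sqrt{14735 + 8978} = \sqrt{23713}$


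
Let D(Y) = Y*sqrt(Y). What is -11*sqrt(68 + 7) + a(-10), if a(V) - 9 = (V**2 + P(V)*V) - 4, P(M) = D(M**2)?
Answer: -9895 - 55*sqrt(3) ≈ -9990.3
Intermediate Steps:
D(Y) = Y**(3/2)
P(M) = (M**2)**(3/2)
a(V) = 5 + V**2 + V*(V**2)**(3/2) (a(V) = 9 + ((V**2 + (V**2)**(3/2)*V) - 4) = 9 + ((V**2 + V*(V**2)**(3/2)) - 4) = 9 + (-4 + V**2 + V*(V**2)**(3/2)) = 5 + V**2 + V*(V**2)**(3/2))
-11*sqrt(68 + 7) + a(-10) = -11*sqrt(68 + 7) + (5 + (-10)**2 - 10*((-10)**2)**(3/2)) = -55*sqrt(3) + (5 + 100 - 10*100**(3/2)) = -55*sqrt(3) + (5 + 100 - 10*1000) = -55*sqrt(3) + (5 + 100 - 10000) = -55*sqrt(3) - 9895 = -9895 - 55*sqrt(3)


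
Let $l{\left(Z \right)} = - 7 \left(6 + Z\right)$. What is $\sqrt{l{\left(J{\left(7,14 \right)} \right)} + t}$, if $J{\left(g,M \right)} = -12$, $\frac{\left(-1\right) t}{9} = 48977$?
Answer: $i \sqrt{440751} \approx 663.89 i$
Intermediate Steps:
$t = -440793$ ($t = \left(-9\right) 48977 = -440793$)
$l{\left(Z \right)} = -42 - 7 Z$
$\sqrt{l{\left(J{\left(7,14 \right)} \right)} + t} = \sqrt{\left(-42 - -84\right) - 440793} = \sqrt{\left(-42 + 84\right) - 440793} = \sqrt{42 - 440793} = \sqrt{-440751} = i \sqrt{440751}$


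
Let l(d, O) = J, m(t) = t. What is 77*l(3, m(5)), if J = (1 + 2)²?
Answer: 693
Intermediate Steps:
J = 9 (J = 3² = 9)
l(d, O) = 9
77*l(3, m(5)) = 77*9 = 693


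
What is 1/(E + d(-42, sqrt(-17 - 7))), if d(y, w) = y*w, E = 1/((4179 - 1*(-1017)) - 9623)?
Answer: 4427*I/(-I + 371868*sqrt(6)) ≈ -5.3356e-9 + 0.0048601*I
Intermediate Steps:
E = -1/4427 (E = 1/((4179 + 1017) - 9623) = 1/(5196 - 9623) = 1/(-4427) = -1/4427 ≈ -0.00022589)
d(y, w) = w*y
1/(E + d(-42, sqrt(-17 - 7))) = 1/(-1/4427 + sqrt(-17 - 7)*(-42)) = 1/(-1/4427 + sqrt(-24)*(-42)) = 1/(-1/4427 + (2*I*sqrt(6))*(-42)) = 1/(-1/4427 - 84*I*sqrt(6))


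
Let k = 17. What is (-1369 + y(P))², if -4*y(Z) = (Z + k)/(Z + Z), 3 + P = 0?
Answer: 269649241/144 ≈ 1.8726e+6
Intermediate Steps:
P = -3 (P = -3 + 0 = -3)
y(Z) = -(17 + Z)/(8*Z) (y(Z) = -(Z + 17)/(4*(Z + Z)) = -(17 + Z)/(4*(2*Z)) = -(17 + Z)*1/(2*Z)/4 = -(17 + Z)/(8*Z))
(-1369 + y(P))² = (-1369 + (⅛)*(-17 - 1*(-3))/(-3))² = (-1369 + (⅛)*(-⅓)*(-17 + 3))² = (-1369 + (⅛)*(-⅓)*(-14))² = (-1369 + 7/12)² = (-16421/12)² = 269649241/144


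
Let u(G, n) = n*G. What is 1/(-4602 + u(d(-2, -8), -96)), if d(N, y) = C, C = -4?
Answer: -1/4218 ≈ -0.00023708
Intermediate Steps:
d(N, y) = -4
u(G, n) = G*n
1/(-4602 + u(d(-2, -8), -96)) = 1/(-4602 - 4*(-96)) = 1/(-4602 + 384) = 1/(-4218) = -1/4218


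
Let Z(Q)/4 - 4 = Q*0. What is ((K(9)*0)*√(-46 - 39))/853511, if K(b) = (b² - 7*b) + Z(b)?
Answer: 0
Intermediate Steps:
Z(Q) = 16 (Z(Q) = 16 + 4*(Q*0) = 16 + 4*0 = 16 + 0 = 16)
K(b) = 16 + b² - 7*b (K(b) = (b² - 7*b) + 16 = 16 + b² - 7*b)
((K(9)*0)*√(-46 - 39))/853511 = (((16 + 9² - 7*9)*0)*√(-46 - 39))/853511 = (((16 + 81 - 63)*0)*√(-85))*(1/853511) = ((34*0)*(I*√85))*(1/853511) = (0*(I*√85))*(1/853511) = 0*(1/853511) = 0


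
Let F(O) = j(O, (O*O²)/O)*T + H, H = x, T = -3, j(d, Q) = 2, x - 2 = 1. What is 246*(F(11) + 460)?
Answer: 112422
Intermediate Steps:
x = 3 (x = 2 + 1 = 3)
H = 3
F(O) = -3 (F(O) = 2*(-3) + 3 = -6 + 3 = -3)
246*(F(11) + 460) = 246*(-3 + 460) = 246*457 = 112422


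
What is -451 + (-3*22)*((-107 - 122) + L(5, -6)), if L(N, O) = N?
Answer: 14333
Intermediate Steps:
-451 + (-3*22)*((-107 - 122) + L(5, -6)) = -451 + (-3*22)*((-107 - 122) + 5) = -451 - 66*(-229 + 5) = -451 - 66*(-224) = -451 + 14784 = 14333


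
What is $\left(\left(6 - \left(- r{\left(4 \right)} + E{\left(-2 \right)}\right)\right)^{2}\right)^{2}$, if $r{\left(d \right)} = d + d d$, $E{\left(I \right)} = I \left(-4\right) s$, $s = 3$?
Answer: $16$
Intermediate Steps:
$E{\left(I \right)} = - 12 I$ ($E{\left(I \right)} = I \left(-4\right) 3 = - 4 I 3 = - 12 I$)
$r{\left(d \right)} = d + d^{2}$
$\left(\left(6 - \left(- r{\left(4 \right)} + E{\left(-2 \right)}\right)\right)^{2}\right)^{2} = \left(\left(6 + \left(4 \left(1 + 4\right) - \left(-12\right) \left(-2\right)\right)\right)^{2}\right)^{2} = \left(\left(6 + \left(4 \cdot 5 - 24\right)\right)^{2}\right)^{2} = \left(\left(6 + \left(20 - 24\right)\right)^{2}\right)^{2} = \left(\left(6 - 4\right)^{2}\right)^{2} = \left(2^{2}\right)^{2} = 4^{2} = 16$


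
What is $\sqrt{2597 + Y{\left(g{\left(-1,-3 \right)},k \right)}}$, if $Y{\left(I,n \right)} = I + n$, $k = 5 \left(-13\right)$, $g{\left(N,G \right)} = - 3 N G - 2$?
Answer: $\sqrt{2521} \approx 50.21$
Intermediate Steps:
$g{\left(N,G \right)} = -2 - 3 G N$ ($g{\left(N,G \right)} = - 3 G N - 2 = -2 - 3 G N$)
$k = -65$
$\sqrt{2597 + Y{\left(g{\left(-1,-3 \right)},k \right)}} = \sqrt{2597 - \left(67 + 9\right)} = \sqrt{2597 - 76} = \sqrt{2521}$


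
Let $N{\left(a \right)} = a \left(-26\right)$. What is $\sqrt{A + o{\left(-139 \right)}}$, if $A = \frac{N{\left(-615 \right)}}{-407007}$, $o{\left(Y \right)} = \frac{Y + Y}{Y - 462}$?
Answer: $\frac{2 \sqrt{418509888087}}{1988709} \approx 0.6506$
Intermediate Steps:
$o{\left(Y \right)} = \frac{2 Y}{-462 + Y}$
$N{\left(a \right)} = - 26 a$
$A = - \frac{130}{3309}$ ($A = \frac{\left(-26\right) \left(-615\right)}{-407007} = 15990 \left(- \frac{1}{407007}\right) = - \frac{130}{3309} \approx -0.039287$)
$\sqrt{A + o{\left(-139 \right)}} = \sqrt{- \frac{130}{3309} + 2 \left(-139\right) \frac{1}{-462 - 139}} = \sqrt{- \frac{130}{3309} + 2 \left(-139\right) \frac{1}{-601}} = \sqrt{- \frac{130}{3309} + 2 \left(-139\right) \left(- \frac{1}{601}\right)} = \sqrt{- \frac{130}{3309} + \frac{278}{601}} = \sqrt{\frac{841772}{1988709}} = \frac{2 \sqrt{418509888087}}{1988709}$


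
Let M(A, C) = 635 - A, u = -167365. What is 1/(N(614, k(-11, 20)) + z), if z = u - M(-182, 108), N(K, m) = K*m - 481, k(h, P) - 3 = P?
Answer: -1/154541 ≈ -6.4708e-6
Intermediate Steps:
k(h, P) = 3 + P
N(K, m) = -481 + K*m
z = -168182 (z = -167365 - (635 - 1*(-182)) = -167365 - (635 + 182) = -167365 - 1*817 = -167365 - 817 = -168182)
1/(N(614, k(-11, 20)) + z) = 1/((-481 + 614*(3 + 20)) - 168182) = 1/((-481 + 614*23) - 168182) = 1/((-481 + 14122) - 168182) = 1/(13641 - 168182) = 1/(-154541) = -1/154541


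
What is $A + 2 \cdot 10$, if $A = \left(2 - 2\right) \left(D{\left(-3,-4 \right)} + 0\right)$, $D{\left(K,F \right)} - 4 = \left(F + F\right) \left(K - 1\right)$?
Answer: $20$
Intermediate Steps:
$D{\left(K,F \right)} = 4 + 2 F \left(-1 + K\right)$ ($D{\left(K,F \right)} = 4 + \left(F + F\right) \left(K - 1\right) = 4 + 2 F \left(-1 + K\right)$)
$A = 0$ ($A = \left(2 - 2\right) \left(\left(4 - -8 + 2 \left(-4\right) \left(-3\right)\right) + 0\right) = 0 \left(\left(4 + 8 + 24\right) + 0\right) = 0 \left(36 + 0\right) = 0 \cdot 36 = 0$)
$A + 2 \cdot 10 = 0 + 2 \cdot 10 = 0 + 20 = 20$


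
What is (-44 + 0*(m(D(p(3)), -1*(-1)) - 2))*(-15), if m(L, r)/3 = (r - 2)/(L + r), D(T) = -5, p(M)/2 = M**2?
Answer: 660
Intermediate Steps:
p(M) = 2*M**2
m(L, r) = 3*(-2 + r)/(L + r) (m(L, r) = 3*((r - 2)/(L + r)) = 3*((-2 + r)/(L + r)) = 3*(-2 + r)/(L + r))
(-44 + 0*(m(D(p(3)), -1*(-1)) - 2))*(-15) = (-44 + 0*(3*(-2 - 1*(-1))/(-5 - 1*(-1)) - 2))*(-15) = (-44 + 0*(3*(-2 + 1)/(-5 + 1) - 2))*(-15) = (-44 + 0*(3*(-1)/(-4) - 2))*(-15) = (-44 + 0*(3*(-1/4)*(-1) - 2))*(-15) = (-44 + 0*(3/4 - 2))*(-15) = (-44 + 0*(-5/4))*(-15) = (-44 + 0)*(-15) = -44*(-15) = 660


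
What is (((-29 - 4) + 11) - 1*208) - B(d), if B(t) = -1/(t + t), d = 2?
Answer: -919/4 ≈ -229.75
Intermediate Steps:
B(t) = -1/(2*t)
(((-29 - 4) + 11) - 1*208) - B(d) = (((-29 - 4) + 11) - 1*208) - (-1)/(2*2) = ((-33 + 11) - 208) - (-1)/(2*2) = (-22 - 208) - 1*(-¼) = -230 + ¼ = -919/4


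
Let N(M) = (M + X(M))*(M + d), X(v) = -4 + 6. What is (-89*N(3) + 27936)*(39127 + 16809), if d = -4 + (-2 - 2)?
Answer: 1687085696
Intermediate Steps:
X(v) = 2
d = -8 (d = -4 - 4 = -8)
N(M) = (-8 + M)*(2 + M) (N(M) = (M + 2)*(M - 8) = (2 + M)*(-8 + M) = (-8 + M)*(2 + M))
(-89*N(3) + 27936)*(39127 + 16809) = (-89*(-16 + 3² - 6*3) + 27936)*(39127 + 16809) = (-89*(-16 + 9 - 18) + 27936)*55936 = (-89*(-25) + 27936)*55936 = (2225 + 27936)*55936 = 30161*55936 = 1687085696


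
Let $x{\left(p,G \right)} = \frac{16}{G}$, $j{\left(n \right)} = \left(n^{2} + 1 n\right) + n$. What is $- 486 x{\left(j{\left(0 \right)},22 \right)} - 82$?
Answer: $- \frac{4790}{11} \approx -435.45$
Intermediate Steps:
$j{\left(n \right)} = n^{2} + 2 n$ ($j{\left(n \right)} = \left(n^{2} + n\right) + n = \left(n + n^{2}\right) + n = n^{2} + 2 n$)
$- 486 x{\left(j{\left(0 \right)},22 \right)} - 82 = - 486 \cdot \frac{16}{22} - 82 = - 486 \cdot 16 \cdot \frac{1}{22} - 82 = \left(-486\right) \frac{8}{11} - 82 = - \frac{3888}{11} - 82 = - \frac{4790}{11}$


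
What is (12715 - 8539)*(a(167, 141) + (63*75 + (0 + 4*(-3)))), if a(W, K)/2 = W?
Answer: 21076272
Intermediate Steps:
a(W, K) = 2*W
(12715 - 8539)*(a(167, 141) + (63*75 + (0 + 4*(-3)))) = (12715 - 8539)*(2*167 + (63*75 + (0 + 4*(-3)))) = 4176*(334 + (4725 + (0 - 12))) = 4176*(334 + (4725 - 12)) = 4176*(334 + 4713) = 4176*5047 = 21076272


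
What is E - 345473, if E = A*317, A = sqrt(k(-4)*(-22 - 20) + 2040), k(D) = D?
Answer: -345473 + 1268*sqrt(138) ≈ -3.3058e+5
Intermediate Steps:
A = 4*sqrt(138) (A = sqrt(-4*(-22 - 20) + 2040) = sqrt(-4*(-42) + 2040) = sqrt(168 + 2040) = sqrt(2208) = 4*sqrt(138) ≈ 46.989)
E = 1268*sqrt(138) (E = (4*sqrt(138))*317 = 1268*sqrt(138) ≈ 14896.)
E - 345473 = 1268*sqrt(138) - 345473 = -345473 + 1268*sqrt(138)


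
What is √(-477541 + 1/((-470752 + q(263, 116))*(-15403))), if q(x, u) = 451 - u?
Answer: I*√25071903713876009283857090/7245833051 ≈ 691.04*I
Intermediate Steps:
√(-477541 + 1/((-470752 + q(263, 116))*(-15403))) = √(-477541 + 1/((-470752 + (451 - 1*116))*(-15403))) = √(-477541 - 1/15403/(-470752 + (451 - 116))) = √(-477541 - 1/15403/(-470752 + 335)) = √(-477541 - 1/15403/(-470417)) = √(-477541 - 1/470417*(-1/15403)) = √(-477541 + 1/7245833051) = √(-3460182361007590/7245833051) = I*√25071903713876009283857090/7245833051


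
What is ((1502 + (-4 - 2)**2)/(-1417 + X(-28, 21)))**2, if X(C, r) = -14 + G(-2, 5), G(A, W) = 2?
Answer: 2365444/2042041 ≈ 1.1584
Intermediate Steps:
X(C, r) = -12 (X(C, r) = -14 + 2 = -12)
((1502 + (-4 - 2)**2)/(-1417 + X(-28, 21)))**2 = ((1502 + (-4 - 2)**2)/(-1417 - 12))**2 = ((1502 + (-6)**2)/(-1429))**2 = ((1502 + 36)*(-1/1429))**2 = (1538*(-1/1429))**2 = (-1538/1429)**2 = 2365444/2042041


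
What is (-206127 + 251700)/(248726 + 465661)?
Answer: 15191/238129 ≈ 0.063793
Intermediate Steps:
(-206127 + 251700)/(248726 + 465661) = 45573/714387 = 45573*(1/714387) = 15191/238129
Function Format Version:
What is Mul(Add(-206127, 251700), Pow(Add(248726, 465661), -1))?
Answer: Rational(15191, 238129) ≈ 0.063793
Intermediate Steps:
Mul(Add(-206127, 251700), Pow(Add(248726, 465661), -1)) = Mul(45573, Pow(714387, -1)) = Mul(45573, Rational(1, 714387)) = Rational(15191, 238129)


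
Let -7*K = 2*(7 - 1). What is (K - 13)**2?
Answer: 10609/49 ≈ 216.51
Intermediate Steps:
K = -12/7 (K = -2*(7 - 1)/7 = -2*6/7 = -1/7*12 = -12/7 ≈ -1.7143)
(K - 13)**2 = (-12/7 - 13)**2 = (-103/7)**2 = 10609/49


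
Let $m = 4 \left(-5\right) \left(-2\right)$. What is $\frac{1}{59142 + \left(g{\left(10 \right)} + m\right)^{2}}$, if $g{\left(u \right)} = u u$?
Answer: $\frac{1}{78742} \approx 1.27 \cdot 10^{-5}$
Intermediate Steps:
$g{\left(u \right)} = u^{2}$
$m = 40$ ($m = \left(-20\right) \left(-2\right) = 40$)
$\frac{1}{59142 + \left(g{\left(10 \right)} + m\right)^{2}} = \frac{1}{59142 + \left(10^{2} + 40\right)^{2}} = \frac{1}{59142 + \left(100 + 40\right)^{2}} = \frac{1}{59142 + 140^{2}} = \frac{1}{59142 + 19600} = \frac{1}{78742}$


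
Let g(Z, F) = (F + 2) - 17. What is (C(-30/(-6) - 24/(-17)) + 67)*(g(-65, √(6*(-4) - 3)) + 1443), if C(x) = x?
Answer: 104832 + 3744*I*√3/17 ≈ 1.0483e+5 + 381.46*I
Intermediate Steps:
g(Z, F) = -15 + F (g(Z, F) = (2 + F) - 17 = -15 + F)
(C(-30/(-6) - 24/(-17)) + 67)*(g(-65, √(6*(-4) - 3)) + 1443) = ((-30/(-6) - 24/(-17)) + 67)*((-15 + √(6*(-4) - 3)) + 1443) = ((-30*(-⅙) - 24*(-1/17)) + 67)*((-15 + √(-24 - 3)) + 1443) = ((5 + 24/17) + 67)*((-15 + √(-27)) + 1443) = (109/17 + 67)*((-15 + 3*I*√3) + 1443) = 1248*(1428 + 3*I*√3)/17 = 104832 + 3744*I*√3/17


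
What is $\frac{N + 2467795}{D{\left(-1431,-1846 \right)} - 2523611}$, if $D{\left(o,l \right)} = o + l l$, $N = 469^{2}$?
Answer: $\frac{1343878}{441337} \approx 3.045$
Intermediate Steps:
$N = 219961$
$D{\left(o,l \right)} = o + l^{2}$
$\frac{N + 2467795}{D{\left(-1431,-1846 \right)} - 2523611} = \frac{219961 + 2467795}{\left(-1431 + \left(-1846\right)^{2}\right) - 2523611} = \frac{2687756}{\left(-1431 + 3407716\right) - 2523611} = \frac{2687756}{3406285 - 2523611} = \frac{2687756}{882674} = 2687756 \cdot \frac{1}{882674} = \frac{1343878}{441337}$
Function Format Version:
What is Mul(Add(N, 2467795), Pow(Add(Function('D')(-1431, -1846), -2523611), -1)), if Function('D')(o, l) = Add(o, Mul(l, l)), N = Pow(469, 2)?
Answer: Rational(1343878, 441337) ≈ 3.0450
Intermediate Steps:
N = 219961
Function('D')(o, l) = Add(o, Pow(l, 2))
Mul(Add(N, 2467795), Pow(Add(Function('D')(-1431, -1846), -2523611), -1)) = Mul(Add(219961, 2467795), Pow(Add(Add(-1431, Pow(-1846, 2)), -2523611), -1)) = Mul(2687756, Pow(Add(Add(-1431, 3407716), -2523611), -1)) = Mul(2687756, Pow(Add(3406285, -2523611), -1)) = Mul(2687756, Pow(882674, -1)) = Mul(2687756, Rational(1, 882674)) = Rational(1343878, 441337)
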